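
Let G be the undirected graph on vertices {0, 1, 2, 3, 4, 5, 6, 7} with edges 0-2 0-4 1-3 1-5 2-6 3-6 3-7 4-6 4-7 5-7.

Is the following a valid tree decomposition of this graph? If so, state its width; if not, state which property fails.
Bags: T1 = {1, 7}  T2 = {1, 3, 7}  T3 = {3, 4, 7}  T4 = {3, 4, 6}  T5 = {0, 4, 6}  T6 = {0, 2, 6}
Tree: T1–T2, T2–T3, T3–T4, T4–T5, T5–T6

A tree decomposition must satisfy three properties: every vertex lies in some bag; for every edge, both endpoints lie together in some bag; and for every vertex, the bags containing it form a connected subtree. Here vertex 5 appears in no bag, so the decomposition is invalid.

No — vertex 5 appears in no bag.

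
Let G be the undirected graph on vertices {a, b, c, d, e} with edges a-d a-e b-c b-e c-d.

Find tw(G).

A width-2 tree decomposition is:
Bags: B1 = {b, c, e}  B2 = {a, c, e}  B3 = {a, c, d}
Tree: B1–B2, B2–B3
The largest bag has 3 vertices, giving width 2; this decomposition certifies tw(G) ≤ 2. For the lower bound, G contains the cycle c–b–e–a–d–c, so G is not a forest; only forests have treewidth ≤ 1, hence tw(G) ≥ 2. Hence tw(G) = 2 exactly.

2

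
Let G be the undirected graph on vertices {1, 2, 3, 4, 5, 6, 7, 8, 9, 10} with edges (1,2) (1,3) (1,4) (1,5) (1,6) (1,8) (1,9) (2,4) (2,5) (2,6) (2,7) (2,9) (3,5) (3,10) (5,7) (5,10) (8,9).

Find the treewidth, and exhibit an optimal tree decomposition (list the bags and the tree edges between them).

Treewidth 2.
One such decomposition:
Bags: B1 = {1, 2, 5}  B2 = {1, 2, 4}  B3 = {1, 2, 6}  B4 = {1, 3, 5}  B5 = {3, 5, 10}  B6 = {1, 2, 9}  B7 = {2, 5, 7}  B8 = {1, 8, 9}
Tree: B1–B2, B2–B3, B1–B4, B4–B5, B1–B6, B1–B7, B6–B8

Each bag holds 3 vertices, so the decomposition has width 2, which upper-bounds the treewidth. Conversely, {1, 8, 9} is a clique of size 3, and the vertices of any clique must share a bag in every tree decomposition; so some bag has ≥ 3 vertices and tw(G) ≥ 2. Combining the bounds, tw(G) = 2.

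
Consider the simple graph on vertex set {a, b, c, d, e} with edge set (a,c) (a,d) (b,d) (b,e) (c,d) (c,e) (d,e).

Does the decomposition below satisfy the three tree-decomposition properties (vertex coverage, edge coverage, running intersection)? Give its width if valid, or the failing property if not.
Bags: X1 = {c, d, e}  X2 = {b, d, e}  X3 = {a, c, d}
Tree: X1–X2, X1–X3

Every vertex of G appears in some bag (union = {a, b, c, d, e}); every edge is covered by a bag; and for each vertex v the set of bags containing v is connected in the bag tree. The decomposition is therefore valid. The largest bag has 3 vertices, so the width is 2.

Yes; width 2.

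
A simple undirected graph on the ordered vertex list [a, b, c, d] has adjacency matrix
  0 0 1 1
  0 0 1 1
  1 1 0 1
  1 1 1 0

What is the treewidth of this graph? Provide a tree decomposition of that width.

Each bag holds 3 vertices, so the decomposition has width 2, which upper-bounds the treewidth. Conversely, {a, c, d} is a clique of size 3, and the vertices of any clique must share a bag in every tree decomposition; so some bag has ≥ 3 vertices and tw(G) ≥ 2. Therefore the treewidth is 2.

Treewidth 2.
Bags: B1 = {a, c, d}  B2 = {b, c, d}
Tree: B1–B2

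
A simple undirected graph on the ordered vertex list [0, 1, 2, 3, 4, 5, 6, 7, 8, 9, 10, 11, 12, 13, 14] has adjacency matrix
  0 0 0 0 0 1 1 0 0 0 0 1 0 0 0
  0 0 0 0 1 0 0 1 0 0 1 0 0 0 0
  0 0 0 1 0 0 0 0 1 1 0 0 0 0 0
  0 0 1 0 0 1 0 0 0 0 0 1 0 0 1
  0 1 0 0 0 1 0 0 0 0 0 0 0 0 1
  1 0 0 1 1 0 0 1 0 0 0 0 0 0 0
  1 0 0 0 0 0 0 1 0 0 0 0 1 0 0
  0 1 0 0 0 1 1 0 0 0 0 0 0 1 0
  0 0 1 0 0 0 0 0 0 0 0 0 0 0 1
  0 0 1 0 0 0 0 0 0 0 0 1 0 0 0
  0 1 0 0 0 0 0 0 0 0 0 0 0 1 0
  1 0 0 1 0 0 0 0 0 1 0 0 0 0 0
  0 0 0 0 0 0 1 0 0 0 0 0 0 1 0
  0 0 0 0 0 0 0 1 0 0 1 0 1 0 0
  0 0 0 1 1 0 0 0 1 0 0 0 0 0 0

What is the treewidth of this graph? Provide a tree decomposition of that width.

Treewidth 3.
One optimal decomposition is:
Bags: B1 = {2, 8, 9, 11}  B2 = {2, 3, 8, 11}  B3 = {3, 8, 11, 14}  B4 = {0, 3, 11, 14}  B5 = {0, 3, 5, 14}  B6 = {0, 4, 5, 14}  B7 = {0, 4, 5, 6}  B8 = {4, 5, 6, 7}  B9 = {1, 4, 6, 7}  B10 = {1, 6, 7, 12}  B11 = {1, 7, 12, 13}  B12 = {1, 10, 12, 13}
Tree: B1–B2, B2–B3, B3–B4, B4–B5, B5–B6, B6–B7, B7–B8, B8–B9, B9–B10, B10–B11, B11–B12

The largest bag has 4 vertices, giving width 3; this decomposition certifies tw(G) ≤ 3. For the lower bound: the 4 vertex sets {2,8,9}, {11}, {3}, {0,4,5,14} are disjoint, each induces a connected subgraph, and every pair is joined by at least one edge of G. Contracting each set to a single vertex therefore yields K_{4} as a minor, and since treewidth is minor-monotone, tw(G) ≥ tw(K_{4}) = 3. Hence tw(G) = 3 exactly.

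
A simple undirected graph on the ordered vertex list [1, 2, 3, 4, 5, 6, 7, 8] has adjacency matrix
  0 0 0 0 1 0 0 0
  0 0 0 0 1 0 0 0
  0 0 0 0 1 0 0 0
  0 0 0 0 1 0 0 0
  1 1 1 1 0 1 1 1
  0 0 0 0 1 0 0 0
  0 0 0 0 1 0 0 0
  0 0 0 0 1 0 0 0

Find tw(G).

1

A width-1 tree decomposition is:
Bags: B1 = {1, 5}  B2 = {4, 5}  B3 = {5, 7}  B4 = {3, 5}  B5 = {5, 6}  B6 = {5, 8}  B7 = {2, 5}
Tree: B1–B2, B1–B3, B2–B4, B4–B5, B2–B6, B5–B7
Each bag holds 2 vertices, so the decomposition has width 1, which upper-bounds the treewidth. G has an edge, so its treewidth is at least 1. Hence tw(G) = 1 exactly.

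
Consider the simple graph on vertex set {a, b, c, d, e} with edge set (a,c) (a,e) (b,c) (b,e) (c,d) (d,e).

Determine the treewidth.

2

A width-2 tree decomposition is:
Bags: B1 = {a, c, e}  B2 = {c, d, e}  B3 = {b, c, e}
Tree: B1–B2, B2–B3
The largest bag has 3 vertices, giving width 2; this decomposition certifies tw(G) ≤ 2. Since e–a–c–d–e is a cycle in G, G is not acyclic. Forests are exactly the graphs of treewidth ≤ 1, so tw(G) ≥ 2. Therefore the treewidth is 2.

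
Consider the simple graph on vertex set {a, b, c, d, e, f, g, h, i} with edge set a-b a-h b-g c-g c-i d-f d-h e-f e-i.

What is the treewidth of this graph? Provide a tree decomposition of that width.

Treewidth 2.
One optimal decomposition is:
Bags: B1 = {a, d, h}  B2 = {a, b, d}  B3 = {b, d, g}  B4 = {c, d, g}  B5 = {c, d, i}  B6 = {d, e, i}  B7 = {d, e, f}
Tree: B1–B2, B2–B3, B3–B4, B4–B5, B5–B6, B6–B7

Every bag has size at most 3, so the width is 3 − 1 = 2 and tw(G) ≤ 2. For the lower bound, G contains the cycle d–h–a–b–g–c–i–e–f–d, so G is not a forest; only forests have treewidth ≤ 1, hence tw(G) ≥ 2. Hence tw(G) = 2 exactly.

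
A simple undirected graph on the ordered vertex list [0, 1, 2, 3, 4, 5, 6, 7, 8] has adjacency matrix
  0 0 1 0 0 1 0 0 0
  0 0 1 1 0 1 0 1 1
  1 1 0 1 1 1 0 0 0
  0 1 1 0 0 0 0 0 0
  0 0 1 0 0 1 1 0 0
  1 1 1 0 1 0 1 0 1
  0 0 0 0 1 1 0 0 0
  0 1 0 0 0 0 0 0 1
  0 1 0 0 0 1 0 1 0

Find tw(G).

2

A width-2 tree decomposition is:
Bags: B1 = {1, 2, 5}  B2 = {1, 5, 8}  B3 = {2, 4, 5}  B4 = {1, 2, 3}  B5 = {4, 5, 6}  B6 = {0, 2, 5}  B7 = {1, 7, 8}
Tree: B1–B2, B1–B3, B1–B4, B3–B5, B1–B6, B2–B7
The largest bag has 3 vertices, giving width 2; this decomposition certifies tw(G) ≤ 2. On the other hand G contains the 3-clique {1, 2, 3}. A clique must lie in a single bag of any decomposition, so no decomposition can have width below 2. The upper and lower bounds meet at 2, so that is the treewidth.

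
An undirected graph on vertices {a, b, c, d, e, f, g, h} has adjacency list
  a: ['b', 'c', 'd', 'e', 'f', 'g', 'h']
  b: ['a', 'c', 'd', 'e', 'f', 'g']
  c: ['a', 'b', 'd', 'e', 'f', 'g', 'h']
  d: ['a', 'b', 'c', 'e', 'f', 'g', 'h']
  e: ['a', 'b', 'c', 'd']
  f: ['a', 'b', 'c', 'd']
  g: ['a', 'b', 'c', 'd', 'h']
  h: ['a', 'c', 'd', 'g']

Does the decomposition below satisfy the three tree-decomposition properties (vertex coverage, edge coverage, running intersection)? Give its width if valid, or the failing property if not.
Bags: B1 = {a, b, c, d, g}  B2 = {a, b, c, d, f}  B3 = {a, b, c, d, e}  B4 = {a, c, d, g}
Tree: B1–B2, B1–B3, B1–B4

No — vertex h appears in no bag.

A tree decomposition must satisfy three properties: every vertex lies in some bag; for every edge, both endpoints lie together in some bag; and for every vertex, the bags containing it form a connected subtree. Here vertex h appears in no bag, so the decomposition is invalid.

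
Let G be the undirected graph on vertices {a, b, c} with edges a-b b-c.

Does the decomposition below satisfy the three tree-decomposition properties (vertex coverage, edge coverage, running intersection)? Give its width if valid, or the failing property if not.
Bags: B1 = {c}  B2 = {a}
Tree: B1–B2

No — vertex b appears in no bag.

A tree decomposition must satisfy three properties: every vertex lies in some bag; for every edge, both endpoints lie together in some bag; and for every vertex, the bags containing it form a connected subtree. Here vertex b appears in no bag, so the decomposition is invalid.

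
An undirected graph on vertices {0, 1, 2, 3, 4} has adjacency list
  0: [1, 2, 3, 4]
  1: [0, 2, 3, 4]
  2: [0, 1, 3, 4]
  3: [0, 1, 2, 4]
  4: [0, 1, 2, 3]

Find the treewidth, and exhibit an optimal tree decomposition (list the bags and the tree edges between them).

A single bag containing all 5 vertices is trivially a valid decomposition of width 4. On the other hand G contains the 5-clique {0, 1, 2, 3, 4}. A clique must lie in a single bag of any decomposition, so no decomposition can have width below 4. Combining the bounds, tw(G) = 4.

Treewidth 4.
Bags: B1 = {0, 1, 2, 3, 4}
Tree: (single bag)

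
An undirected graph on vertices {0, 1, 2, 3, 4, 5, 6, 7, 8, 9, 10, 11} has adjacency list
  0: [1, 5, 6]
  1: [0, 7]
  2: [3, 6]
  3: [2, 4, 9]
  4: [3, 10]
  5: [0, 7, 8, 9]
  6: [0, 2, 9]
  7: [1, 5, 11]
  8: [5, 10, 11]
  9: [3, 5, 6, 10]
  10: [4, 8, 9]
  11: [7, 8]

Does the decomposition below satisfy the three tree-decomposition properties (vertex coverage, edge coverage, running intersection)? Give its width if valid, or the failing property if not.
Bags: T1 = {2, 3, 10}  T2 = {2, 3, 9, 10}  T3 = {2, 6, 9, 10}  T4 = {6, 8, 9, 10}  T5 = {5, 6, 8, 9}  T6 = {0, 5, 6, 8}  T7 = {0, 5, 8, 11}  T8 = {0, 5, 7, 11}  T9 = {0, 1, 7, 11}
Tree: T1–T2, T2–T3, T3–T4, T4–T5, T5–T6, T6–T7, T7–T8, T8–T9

No — vertex 4 appears in no bag.

A tree decomposition must satisfy three properties: every vertex lies in some bag; for every edge, both endpoints lie together in some bag; and for every vertex, the bags containing it form a connected subtree. Here vertex 4 appears in no bag, so the decomposition is invalid.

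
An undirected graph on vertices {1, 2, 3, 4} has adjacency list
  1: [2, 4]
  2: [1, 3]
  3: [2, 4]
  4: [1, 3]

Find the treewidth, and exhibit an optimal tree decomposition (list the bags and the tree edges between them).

Every bag has size at most 3, so the width is 3 − 1 = 2 and tw(G) ≤ 2. Since 2–1–4–3–2 is a cycle in G, G is not acyclic. Forests are exactly the graphs of treewidth ≤ 1, so tw(G) ≥ 2. Hence tw(G) = 2 exactly.

Treewidth 2.
One such decomposition:
Bags: B1 = {1, 2, 4}  B2 = {2, 3, 4}
Tree: B1–B2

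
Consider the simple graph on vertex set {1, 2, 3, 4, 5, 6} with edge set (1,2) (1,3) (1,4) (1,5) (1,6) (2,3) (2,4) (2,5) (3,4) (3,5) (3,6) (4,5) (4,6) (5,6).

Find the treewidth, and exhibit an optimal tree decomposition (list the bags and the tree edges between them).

Each bag holds 5 vertices, so the decomposition has width 4, which upper-bounds the treewidth. Conversely, {1, 2, 3, 4, 5} is a clique of size 5, and the vertices of any clique must share a bag in every tree decomposition; so some bag has ≥ 5 vertices and tw(G) ≥ 4. Combining the bounds, tw(G) = 4.

Treewidth 4.
Bags: B1 = {1, 2, 3, 4, 5}  B2 = {1, 3, 4, 5, 6}
Tree: B1–B2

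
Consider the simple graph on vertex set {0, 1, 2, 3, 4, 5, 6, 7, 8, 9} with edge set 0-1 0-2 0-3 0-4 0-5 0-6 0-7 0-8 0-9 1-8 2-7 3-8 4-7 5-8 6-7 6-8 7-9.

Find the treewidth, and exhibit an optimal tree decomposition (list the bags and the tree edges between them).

Every bag has size at most 3, so the width is 3 − 1 = 2 and tw(G) ≤ 2. On the other hand G contains the 3-clique {0, 1, 8}. A clique must lie in a single bag of any decomposition, so no decomposition can have width below 2. The upper and lower bounds meet at 2, so that is the treewidth.

Treewidth 2.
One optimal decomposition is:
Bags: B1 = {0, 6, 8}  B2 = {0, 6, 7}  B3 = {0, 1, 8}  B4 = {0, 5, 8}  B5 = {0, 3, 8}  B6 = {0, 7, 9}  B7 = {0, 2, 7}  B8 = {0, 4, 7}
Tree: B1–B2, B1–B3, B1–B4, B1–B5, B2–B6, B2–B7, B2–B8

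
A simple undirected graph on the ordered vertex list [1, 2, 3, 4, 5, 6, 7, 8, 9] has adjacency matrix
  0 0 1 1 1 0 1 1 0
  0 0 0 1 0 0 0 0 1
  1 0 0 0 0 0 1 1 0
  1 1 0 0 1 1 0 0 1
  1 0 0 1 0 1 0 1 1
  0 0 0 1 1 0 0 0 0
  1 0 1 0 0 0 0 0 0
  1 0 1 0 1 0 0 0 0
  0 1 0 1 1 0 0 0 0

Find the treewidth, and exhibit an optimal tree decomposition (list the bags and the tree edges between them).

Treewidth 2.
One optimal decomposition is:
Bags: B1 = {1, 5, 8}  B2 = {1, 4, 5}  B3 = {4, 5, 9}  B4 = {4, 5, 6}  B5 = {1, 3, 8}  B6 = {2, 4, 9}  B7 = {1, 3, 7}
Tree: B1–B2, B2–B3, B2–B4, B1–B5, B3–B6, B5–B7

Every bag has size at most 3, so the width is 3 − 1 = 2 and tw(G) ≤ 2. Conversely, {1, 3, 8} is a clique of size 3, and the vertices of any clique must share a bag in every tree decomposition; so some bag has ≥ 3 vertices and tw(G) ≥ 2. Therefore the treewidth is 2.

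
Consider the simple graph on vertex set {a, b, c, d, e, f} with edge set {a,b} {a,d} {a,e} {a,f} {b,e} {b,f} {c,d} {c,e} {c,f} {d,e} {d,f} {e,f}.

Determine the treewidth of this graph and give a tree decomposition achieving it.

Treewidth 3.
One such decomposition:
Bags: B1 = {c, d, e, f}  B2 = {a, d, e, f}  B3 = {a, b, e, f}
Tree: B1–B2, B2–B3

The largest bag has 4 vertices, giving width 3; this decomposition certifies tw(G) ≤ 3. On the other hand G contains the 4-clique {c, d, e, f}. A clique must lie in a single bag of any decomposition, so no decomposition can have width below 3. The upper and lower bounds meet at 3, so that is the treewidth.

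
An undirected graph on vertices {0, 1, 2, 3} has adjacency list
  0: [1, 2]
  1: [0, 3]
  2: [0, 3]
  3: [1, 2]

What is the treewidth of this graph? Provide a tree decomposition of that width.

Treewidth 2.
One such decomposition:
Bags: B1 = {1, 2, 3}  B2 = {0, 1, 2}
Tree: B1–B2

Each bag holds 3 vertices, so the decomposition has width 2, which upper-bounds the treewidth. The edges 2–3–1–0–2 form a cycle, so G is not a tree and its treewidth is at least 2. Combining the bounds, tw(G) = 2.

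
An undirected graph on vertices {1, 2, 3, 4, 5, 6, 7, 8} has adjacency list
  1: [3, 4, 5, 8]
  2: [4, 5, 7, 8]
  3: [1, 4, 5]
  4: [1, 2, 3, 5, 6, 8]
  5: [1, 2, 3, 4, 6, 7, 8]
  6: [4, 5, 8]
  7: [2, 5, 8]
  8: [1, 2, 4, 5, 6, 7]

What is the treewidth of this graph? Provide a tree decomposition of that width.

Treewidth 3.
One such decomposition:
Bags: B1 = {1, 4, 5, 8}  B2 = {1, 3, 4, 5}  B3 = {2, 4, 5, 8}  B4 = {2, 5, 7, 8}  B5 = {4, 5, 6, 8}
Tree: B1–B2, B1–B3, B3–B4, B3–B5

Every bag has size at most 4, so the width is 4 − 1 = 3 and tw(G) ≤ 3. On the other hand G contains the 4-clique {1, 4, 5, 8}. A clique must lie in a single bag of any decomposition, so no decomposition can have width below 3. The upper and lower bounds meet at 3, so that is the treewidth.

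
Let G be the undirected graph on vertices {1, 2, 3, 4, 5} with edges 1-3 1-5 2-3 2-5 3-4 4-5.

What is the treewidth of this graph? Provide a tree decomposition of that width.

Each bag holds 3 vertices, so the decomposition has width 2, which upper-bounds the treewidth. The edges 3–4–5–2–3 form a cycle, so G is not a tree and its treewidth is at least 2. Therefore the treewidth is 2.

Treewidth 2.
One such decomposition:
Bags: B1 = {3, 4, 5}  B2 = {2, 3, 5}  B3 = {1, 3, 5}
Tree: B1–B2, B2–B3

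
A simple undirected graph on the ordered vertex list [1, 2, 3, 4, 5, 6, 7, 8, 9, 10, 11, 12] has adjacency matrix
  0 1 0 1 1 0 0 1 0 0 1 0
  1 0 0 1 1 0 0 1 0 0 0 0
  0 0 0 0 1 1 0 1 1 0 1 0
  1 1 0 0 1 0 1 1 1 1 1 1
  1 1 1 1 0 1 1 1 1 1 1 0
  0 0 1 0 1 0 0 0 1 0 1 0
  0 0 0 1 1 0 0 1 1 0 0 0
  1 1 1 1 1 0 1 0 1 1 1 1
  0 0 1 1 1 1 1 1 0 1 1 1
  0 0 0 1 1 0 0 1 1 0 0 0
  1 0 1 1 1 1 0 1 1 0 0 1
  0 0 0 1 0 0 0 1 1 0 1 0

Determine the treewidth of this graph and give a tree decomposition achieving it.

Every bag has size at most 5, so the width is 5 − 1 = 4 and tw(G) ≤ 4. For the lower bound, the 5 vertices {4, 8, 9, 11, 12} are pairwise adjacent, and any tree decomposition puts a clique entirely inside one bag — forcing width ≥ 4. Therefore the treewidth is 4.

Treewidth 4.
One such decomposition:
Bags: B1 = {4, 5, 7, 8, 9}  B2 = {4, 5, 8, 9, 11}  B3 = {4, 8, 9, 11, 12}  B4 = {3, 5, 8, 9, 11}  B5 = {3, 5, 6, 9, 11}  B6 = {1, 4, 5, 8, 11}  B7 = {1, 2, 4, 5, 8}  B8 = {4, 5, 8, 9, 10}
Tree: B1–B2, B2–B3, B2–B4, B4–B5, B2–B6, B6–B7, B1–B8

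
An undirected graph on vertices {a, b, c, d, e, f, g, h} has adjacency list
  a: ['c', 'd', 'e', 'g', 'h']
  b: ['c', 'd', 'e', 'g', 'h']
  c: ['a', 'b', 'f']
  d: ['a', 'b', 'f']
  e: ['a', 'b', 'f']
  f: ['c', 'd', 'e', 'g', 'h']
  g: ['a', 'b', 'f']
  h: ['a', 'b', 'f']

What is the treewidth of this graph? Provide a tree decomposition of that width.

Treewidth 3.
One optimal decomposition is:
Bags: B1 = {a, b, c, f}  B2 = {a, b, f, h}  B3 = {a, b, d, f}  B4 = {a, b, e, f}  B5 = {a, b, f, g}
Tree: B1–B2, B2–B3, B3–B4, B4–B5

Each bag holds 4 vertices, so the decomposition has width 3, which upper-bounds the treewidth. For the lower bound: the 4 vertex sets {a,c}, {b,h}, {f}, {d} are disjoint, each induces a connected subgraph, and every pair is joined by at least one edge of G. Contracting each set to a single vertex therefore yields K_{4} as a minor, and since treewidth is minor-monotone, tw(G) ≥ tw(K_{4}) = 3. The upper and lower bounds meet at 3, so that is the treewidth.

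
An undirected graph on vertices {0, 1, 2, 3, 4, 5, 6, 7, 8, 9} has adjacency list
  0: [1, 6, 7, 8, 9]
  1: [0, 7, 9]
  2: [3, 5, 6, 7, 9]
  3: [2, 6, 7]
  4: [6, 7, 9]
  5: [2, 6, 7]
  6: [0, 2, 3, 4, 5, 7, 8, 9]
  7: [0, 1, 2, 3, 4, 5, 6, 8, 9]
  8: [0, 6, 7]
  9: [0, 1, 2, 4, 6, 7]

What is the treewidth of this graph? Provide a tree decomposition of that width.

The largest bag has 4 vertices, giving width 3; this decomposition certifies tw(G) ≤ 3. For the lower bound, the 4 vertices {0, 1, 7, 9} are pairwise adjacent, and any tree decomposition puts a clique entirely inside one bag — forcing width ≥ 3. Combining the bounds, tw(G) = 3.

Treewidth 3.
Bags: B1 = {0, 1, 7, 9}  B2 = {0, 6, 7, 9}  B3 = {2, 6, 7, 9}  B4 = {2, 5, 6, 7}  B5 = {4, 6, 7, 9}  B6 = {0, 6, 7, 8}  B7 = {2, 3, 6, 7}
Tree: B1–B2, B2–B3, B3–B4, B2–B5, B2–B6, B3–B7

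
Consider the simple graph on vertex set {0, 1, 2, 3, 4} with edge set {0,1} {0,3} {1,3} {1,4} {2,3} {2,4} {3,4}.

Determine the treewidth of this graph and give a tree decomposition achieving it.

Each bag holds 3 vertices, so the decomposition has width 2, which upper-bounds the treewidth. Conversely, {0, 1, 3} is a clique of size 3, and the vertices of any clique must share a bag in every tree decomposition; so some bag has ≥ 3 vertices and tw(G) ≥ 2. Combining the bounds, tw(G) = 2.

Treewidth 2.
One optimal decomposition is:
Bags: B1 = {2, 3, 4}  B2 = {1, 3, 4}  B3 = {0, 1, 3}
Tree: B1–B2, B2–B3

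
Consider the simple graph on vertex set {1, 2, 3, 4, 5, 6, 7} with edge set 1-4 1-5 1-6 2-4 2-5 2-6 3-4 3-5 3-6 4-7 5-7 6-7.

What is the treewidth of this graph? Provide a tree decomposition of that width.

Every bag has size at most 4, so the width is 4 − 1 = 3 and tw(G) ≤ 3. For the lower bound: the 4 vertex sets {3,5}, {2,4}, {6}, {1} are disjoint, each induces a connected subgraph, and every pair is joined by at least one edge of G. Contracting each set to a single vertex therefore yields K_{4} as a minor, and since treewidth is minor-monotone, tw(G) ≥ tw(K_{4}) = 3. Combining the bounds, tw(G) = 3.

Treewidth 3.
One optimal decomposition is:
Bags: B1 = {3, 4, 5, 6}  B2 = {2, 4, 5, 6}  B3 = {1, 4, 5, 6}  B4 = {4, 5, 6, 7}
Tree: B1–B2, B2–B3, B3–B4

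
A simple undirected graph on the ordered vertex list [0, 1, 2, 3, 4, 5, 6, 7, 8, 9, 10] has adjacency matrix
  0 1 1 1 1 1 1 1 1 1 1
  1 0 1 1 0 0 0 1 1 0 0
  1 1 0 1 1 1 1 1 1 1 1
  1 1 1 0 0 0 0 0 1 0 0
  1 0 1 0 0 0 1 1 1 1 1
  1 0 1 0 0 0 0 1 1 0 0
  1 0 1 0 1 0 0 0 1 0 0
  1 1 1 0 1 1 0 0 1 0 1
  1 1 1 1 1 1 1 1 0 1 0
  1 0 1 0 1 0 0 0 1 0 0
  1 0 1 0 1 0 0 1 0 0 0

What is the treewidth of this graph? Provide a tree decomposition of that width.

Treewidth 4.
One optimal decomposition is:
Bags: B1 = {0, 2, 4, 7, 8}  B2 = {0, 2, 4, 7, 10}  B3 = {0, 1, 2, 7, 8}  B4 = {0, 2, 4, 8, 9}  B5 = {0, 2, 5, 7, 8}  B6 = {0, 1, 2, 3, 8}  B7 = {0, 2, 4, 6, 8}
Tree: B1–B2, B1–B3, B1–B4, B3–B5, B3–B6, B4–B7

Every bag has size at most 5, so the width is 5 − 1 = 4 and tw(G) ≤ 4. On the other hand G contains the 5-clique {0, 1, 2, 3, 8}. A clique must lie in a single bag of any decomposition, so no decomposition can have width below 4. Hence tw(G) = 4 exactly.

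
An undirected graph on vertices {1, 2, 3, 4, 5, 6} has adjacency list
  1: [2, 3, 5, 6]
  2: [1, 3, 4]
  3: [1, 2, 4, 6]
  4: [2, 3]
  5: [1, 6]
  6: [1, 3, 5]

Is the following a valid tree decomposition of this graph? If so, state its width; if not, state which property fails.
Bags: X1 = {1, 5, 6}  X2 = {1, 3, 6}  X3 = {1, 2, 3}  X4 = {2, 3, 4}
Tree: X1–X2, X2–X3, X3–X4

Checking the three conditions: (i) the bags cover all of {1, 2, 3, 4, 5, 6}; (ii) for each edge, some bag contains both endpoints; (iii) the bags containing any fixed vertex form a subtree. All hold, so the decomposition is valid with width 3 − 1 = 2.

Yes; width 2.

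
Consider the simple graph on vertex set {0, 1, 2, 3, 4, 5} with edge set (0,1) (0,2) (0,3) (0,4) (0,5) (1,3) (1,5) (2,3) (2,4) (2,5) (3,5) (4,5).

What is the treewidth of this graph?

A width-3 tree decomposition is:
Bags: B1 = {0, 2, 3, 5}  B2 = {0, 1, 3, 5}  B3 = {0, 2, 4, 5}
Tree: B1–B2, B1–B3
Each bag holds 4 vertices, so the decomposition has width 3, which upper-bounds the treewidth. Conversely, {0, 1, 3, 5} is a clique of size 4, and the vertices of any clique must share a bag in every tree decomposition; so some bag has ≥ 4 vertices and tw(G) ≥ 3. The upper and lower bounds meet at 3, so that is the treewidth.

3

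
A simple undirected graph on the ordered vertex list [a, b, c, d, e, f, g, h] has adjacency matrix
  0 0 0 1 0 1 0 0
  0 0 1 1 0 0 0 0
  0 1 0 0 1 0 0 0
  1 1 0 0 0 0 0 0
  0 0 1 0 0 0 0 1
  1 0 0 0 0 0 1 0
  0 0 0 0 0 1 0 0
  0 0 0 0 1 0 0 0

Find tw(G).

1

A width-1 tree decomposition is:
Bags: B1 = {f, g}  B2 = {a, f}  B3 = {a, d}  B4 = {b, d}  B5 = {b, c}  B6 = {c, e}  B7 = {e, h}
Tree: B1–B2, B2–B3, B3–B4, B4–B5, B5–B6, B6–B7
Each bag holds 2 vertices, so the decomposition has width 1, which upper-bounds the treewidth. Since G has at least one edge (e.g. g–f), it is not an edgeless graph, so tw(G) ≥ 1. Therefore the treewidth is 1.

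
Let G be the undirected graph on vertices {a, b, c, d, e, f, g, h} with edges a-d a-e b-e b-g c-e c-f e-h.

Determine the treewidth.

A width-1 tree decomposition is:
Bags: B1 = {a, e}  B2 = {c, e}  B3 = {a, d}  B4 = {e, h}  B5 = {b, e}  B6 = {b, g}  B7 = {c, f}
Tree: B1–B2, B1–B3, B1–B4, B1–B5, B5–B6, B2–B7
Every bag has size at most 2, so the width is 2 − 1 = 1 and tw(G) ≤ 1. Any graph with an edge has treewidth ≥ 1, and G has the edge a–e. Therefore the treewidth is 1.

1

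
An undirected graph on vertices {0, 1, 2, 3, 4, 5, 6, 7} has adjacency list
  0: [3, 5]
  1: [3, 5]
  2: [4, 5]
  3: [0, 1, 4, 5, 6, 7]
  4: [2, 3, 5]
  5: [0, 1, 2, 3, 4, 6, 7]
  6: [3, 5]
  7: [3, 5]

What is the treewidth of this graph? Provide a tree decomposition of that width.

Treewidth 2.
One optimal decomposition is:
Bags: B1 = {0, 3, 5}  B2 = {3, 5, 6}  B3 = {3, 5, 7}  B4 = {3, 4, 5}  B5 = {1, 3, 5}  B6 = {2, 4, 5}
Tree: B1–B2, B1–B3, B3–B4, B1–B5, B4–B6

Each bag holds 3 vertices, so the decomposition has width 2, which upper-bounds the treewidth. For the lower bound, the 3 vertices {2, 4, 5} are pairwise adjacent, and any tree decomposition puts a clique entirely inside one bag — forcing width ≥ 2. The upper and lower bounds meet at 2, so that is the treewidth.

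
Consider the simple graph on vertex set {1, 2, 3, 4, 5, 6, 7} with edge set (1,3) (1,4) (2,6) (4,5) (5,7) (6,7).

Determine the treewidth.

1

A width-1 tree decomposition is:
Bags: B1 = {2, 6}  B2 = {6, 7}  B3 = {5, 7}  B4 = {4, 5}  B5 = {1, 4}  B6 = {1, 3}
Tree: B1–B2, B2–B3, B3–B4, B4–B5, B5–B6
Each bag holds 2 vertices, so the decomposition has width 1, which upper-bounds the treewidth. G has an edge, so its treewidth is at least 1. Combining the bounds, tw(G) = 1.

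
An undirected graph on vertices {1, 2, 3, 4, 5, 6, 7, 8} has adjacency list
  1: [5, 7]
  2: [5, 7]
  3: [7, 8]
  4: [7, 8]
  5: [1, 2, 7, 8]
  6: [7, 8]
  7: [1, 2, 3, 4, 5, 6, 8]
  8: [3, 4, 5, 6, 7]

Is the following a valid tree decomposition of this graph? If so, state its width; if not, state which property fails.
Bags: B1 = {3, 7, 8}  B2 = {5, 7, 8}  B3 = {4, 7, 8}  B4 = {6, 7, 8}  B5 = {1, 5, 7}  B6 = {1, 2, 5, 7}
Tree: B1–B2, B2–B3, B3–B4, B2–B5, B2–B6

No — bags containing vertex 1 are not connected in the tree.

A tree decomposition must satisfy three properties: every vertex lies in some bag; for every edge, both endpoints lie together in some bag; and for every vertex, the bags containing it form a connected subtree. Here bags containing vertex 1 are not connected in the tree, so the decomposition is invalid.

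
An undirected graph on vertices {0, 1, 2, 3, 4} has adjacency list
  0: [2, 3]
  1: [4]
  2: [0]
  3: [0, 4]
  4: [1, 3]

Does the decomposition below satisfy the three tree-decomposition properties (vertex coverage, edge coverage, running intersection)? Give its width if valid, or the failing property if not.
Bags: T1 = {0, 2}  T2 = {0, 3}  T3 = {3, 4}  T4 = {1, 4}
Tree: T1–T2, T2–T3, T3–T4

Yes; width 1.

Every vertex of G appears in some bag (union = {0, 1, 2, 3, 4}); every edge is covered by a bag; and for each vertex v the set of bags containing v is connected in the bag tree. The decomposition is therefore valid. The largest bag has 2 vertices, so the width is 1.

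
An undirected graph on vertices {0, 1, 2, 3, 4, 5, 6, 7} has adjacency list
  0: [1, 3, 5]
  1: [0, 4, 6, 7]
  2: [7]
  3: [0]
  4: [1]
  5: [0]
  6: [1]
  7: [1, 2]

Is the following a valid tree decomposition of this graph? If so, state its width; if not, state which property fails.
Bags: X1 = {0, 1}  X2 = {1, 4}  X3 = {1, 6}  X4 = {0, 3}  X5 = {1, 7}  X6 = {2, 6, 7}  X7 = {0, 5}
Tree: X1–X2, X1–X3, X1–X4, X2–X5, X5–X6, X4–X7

No — bags containing vertex 6 are not connected in the tree.

A tree decomposition must satisfy three properties: every vertex lies in some bag; for every edge, both endpoints lie together in some bag; and for every vertex, the bags containing it form a connected subtree. Here bags containing vertex 6 are not connected in the tree, so the decomposition is invalid.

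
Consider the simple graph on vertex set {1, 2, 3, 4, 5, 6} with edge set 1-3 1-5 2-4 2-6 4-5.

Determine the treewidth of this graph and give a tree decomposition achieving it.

Treewidth 1.
One such decomposition:
Bags: B1 = {2, 6}  B2 = {2, 4}  B3 = {4, 5}  B4 = {1, 5}  B5 = {1, 3}
Tree: B1–B2, B2–B3, B3–B4, B4–B5

The largest bag has 2 vertices, giving width 1; this decomposition certifies tw(G) ≤ 1. Since G has at least one edge (e.g. 6–2), it is not an edgeless graph, so tw(G) ≥ 1. The upper and lower bounds meet at 1, so that is the treewidth.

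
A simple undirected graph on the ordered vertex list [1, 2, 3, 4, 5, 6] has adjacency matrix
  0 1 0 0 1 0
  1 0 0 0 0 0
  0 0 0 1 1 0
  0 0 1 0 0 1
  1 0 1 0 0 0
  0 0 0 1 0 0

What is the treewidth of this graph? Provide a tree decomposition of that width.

Treewidth 1.
Bags: B1 = {4, 6}  B2 = {3, 4}  B3 = {3, 5}  B4 = {1, 5}  B5 = {1, 2}
Tree: B1–B2, B2–B3, B3–B4, B4–B5

Every bag has size at most 2, so the width is 2 − 1 = 1 and tw(G) ≤ 1. G has an edge, so its treewidth is at least 1. Hence tw(G) = 1 exactly.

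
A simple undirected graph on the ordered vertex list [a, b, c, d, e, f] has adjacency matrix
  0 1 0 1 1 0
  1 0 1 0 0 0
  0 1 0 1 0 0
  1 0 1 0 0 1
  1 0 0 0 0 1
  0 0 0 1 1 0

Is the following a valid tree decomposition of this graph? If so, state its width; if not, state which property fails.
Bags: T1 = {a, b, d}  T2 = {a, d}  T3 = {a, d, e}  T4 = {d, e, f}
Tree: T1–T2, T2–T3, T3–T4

A tree decomposition must satisfy three properties: every vertex lies in some bag; for every edge, both endpoints lie together in some bag; and for every vertex, the bags containing it form a connected subtree. Here vertex c appears in no bag, so the decomposition is invalid.

No — vertex c appears in no bag.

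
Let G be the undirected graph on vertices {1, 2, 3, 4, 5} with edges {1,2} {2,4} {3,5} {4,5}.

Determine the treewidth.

1

A width-1 tree decomposition is:
Bags: B1 = {3, 5}  B2 = {4, 5}  B3 = {2, 4}  B4 = {1, 2}
Tree: B1–B2, B2–B3, B3–B4
Each bag holds 2 vertices, so the decomposition has width 1, which upper-bounds the treewidth. G has an edge, so its treewidth is at least 1. Hence tw(G) = 1 exactly.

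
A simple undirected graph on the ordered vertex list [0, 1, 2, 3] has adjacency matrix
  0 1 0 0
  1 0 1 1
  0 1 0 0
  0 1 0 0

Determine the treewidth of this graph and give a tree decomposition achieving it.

Treewidth 1.
One such decomposition:
Bags: B1 = {1, 3}  B2 = {1, 2}  B3 = {0, 1}
Tree: B1–B2, B2–B3

Each bag holds 2 vertices, so the decomposition has width 1, which upper-bounds the treewidth. Since G has at least one edge (e.g. 1–3), it is not an edgeless graph, so tw(G) ≥ 1. Hence tw(G) = 1 exactly.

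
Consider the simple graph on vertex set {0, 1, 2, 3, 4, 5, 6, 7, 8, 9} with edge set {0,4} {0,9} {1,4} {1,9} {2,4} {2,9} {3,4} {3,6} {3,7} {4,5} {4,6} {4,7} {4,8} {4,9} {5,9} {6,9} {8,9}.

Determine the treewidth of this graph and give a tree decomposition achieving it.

Every bag has size at most 3, so the width is 3 − 1 = 2 and tw(G) ≤ 2. For the lower bound, the 3 vertices {0, 4, 9} are pairwise adjacent, and any tree decomposition puts a clique entirely inside one bag — forcing width ≥ 2. The upper and lower bounds meet at 2, so that is the treewidth.

Treewidth 2.
Bags: B1 = {4, 6, 9}  B2 = {3, 4, 6}  B3 = {4, 5, 9}  B4 = {2, 4, 9}  B5 = {4, 8, 9}  B6 = {1, 4, 9}  B7 = {0, 4, 9}  B8 = {3, 4, 7}
Tree: B1–B2, B1–B3, B1–B4, B4–B5, B1–B6, B4–B7, B2–B8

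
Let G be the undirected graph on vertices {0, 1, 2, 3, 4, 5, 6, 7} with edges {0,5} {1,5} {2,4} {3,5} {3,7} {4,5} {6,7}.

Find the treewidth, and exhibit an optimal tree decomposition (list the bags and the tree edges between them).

Each bag holds 2 vertices, so the decomposition has width 1, which upper-bounds the treewidth. Any graph with an edge has treewidth ≥ 1, and G has the edge 5–4. Therefore the treewidth is 1.

Treewidth 1.
One optimal decomposition is:
Bags: B1 = {4, 5}  B2 = {3, 5}  B3 = {2, 4}  B4 = {1, 5}  B5 = {3, 7}  B6 = {0, 5}  B7 = {6, 7}
Tree: B1–B2, B1–B3, B1–B4, B2–B5, B2–B6, B5–B7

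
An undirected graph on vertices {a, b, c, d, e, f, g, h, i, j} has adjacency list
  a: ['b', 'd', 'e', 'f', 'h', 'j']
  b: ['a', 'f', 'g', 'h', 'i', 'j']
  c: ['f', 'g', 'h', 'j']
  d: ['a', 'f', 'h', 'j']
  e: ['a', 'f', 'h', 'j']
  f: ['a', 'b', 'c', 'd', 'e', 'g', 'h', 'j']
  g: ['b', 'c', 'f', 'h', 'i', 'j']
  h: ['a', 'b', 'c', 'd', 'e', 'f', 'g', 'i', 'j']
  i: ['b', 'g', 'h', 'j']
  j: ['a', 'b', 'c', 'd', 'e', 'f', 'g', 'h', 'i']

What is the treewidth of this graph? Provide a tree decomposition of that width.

Treewidth 4.
One such decomposition:
Bags: B1 = {b, f, g, h, j}  B2 = {a, b, f, h, j}  B3 = {b, g, h, i, j}  B4 = {a, d, f, h, j}  B5 = {c, f, g, h, j}  B6 = {a, e, f, h, j}
Tree: B1–B2, B1–B3, B2–B4, B1–B5, B4–B6

Every bag has size at most 5, so the width is 5 − 1 = 4 and tw(G) ≤ 4. Conversely, {c, f, g, h, j} is a clique of size 5, and the vertices of any clique must share a bag in every tree decomposition; so some bag has ≥ 5 vertices and tw(G) ≥ 4. Therefore the treewidth is 4.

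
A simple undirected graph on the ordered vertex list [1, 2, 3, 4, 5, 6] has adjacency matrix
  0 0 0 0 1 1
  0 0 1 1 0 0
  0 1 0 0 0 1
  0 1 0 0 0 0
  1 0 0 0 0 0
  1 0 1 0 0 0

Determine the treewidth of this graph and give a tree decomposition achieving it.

Treewidth 1.
One such decomposition:
Bags: B1 = {1, 5}  B2 = {1, 6}  B3 = {3, 6}  B4 = {2, 3}  B5 = {2, 4}
Tree: B1–B2, B2–B3, B3–B4, B4–B5

Every bag has size at most 2, so the width is 2 − 1 = 1 and tw(G) ≤ 1. Any graph with an edge has treewidth ≥ 1, and G has the edge 5–1. Therefore the treewidth is 1.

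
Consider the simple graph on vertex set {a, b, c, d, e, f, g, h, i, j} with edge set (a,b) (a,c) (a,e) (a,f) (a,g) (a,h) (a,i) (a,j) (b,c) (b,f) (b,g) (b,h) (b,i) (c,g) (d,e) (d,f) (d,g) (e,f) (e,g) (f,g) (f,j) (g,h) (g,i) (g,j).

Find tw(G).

A width-3 tree decomposition is:
Bags: B1 = {a, b, f, g}  B2 = {a, f, g, j}  B3 = {a, e, f, g}  B4 = {d, e, f, g}  B5 = {a, b, g, h}  B6 = {a, b, g, i}  B7 = {a, b, c, g}
Tree: B1–B2, B2–B3, B3–B4, B1–B5, B5–B6, B5–B7
Every bag has size at most 4, so the width is 4 − 1 = 3 and tw(G) ≤ 3. For the lower bound, the 4 vertices {d, e, f, g} are pairwise adjacent, and any tree decomposition puts a clique entirely inside one bag — forcing width ≥ 3. The upper and lower bounds meet at 3, so that is the treewidth.

3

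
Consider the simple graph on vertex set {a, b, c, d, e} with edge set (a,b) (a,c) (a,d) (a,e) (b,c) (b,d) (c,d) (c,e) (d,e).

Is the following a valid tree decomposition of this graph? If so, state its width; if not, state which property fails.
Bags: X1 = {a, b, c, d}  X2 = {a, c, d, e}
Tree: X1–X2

Every vertex of G appears in some bag (union = {a, b, c, d, e}); every edge is covered by a bag; and for each vertex v the set of bags containing v is connected in the bag tree. The decomposition is therefore valid. The largest bag has 4 vertices, so the width is 3.

Yes; width 3.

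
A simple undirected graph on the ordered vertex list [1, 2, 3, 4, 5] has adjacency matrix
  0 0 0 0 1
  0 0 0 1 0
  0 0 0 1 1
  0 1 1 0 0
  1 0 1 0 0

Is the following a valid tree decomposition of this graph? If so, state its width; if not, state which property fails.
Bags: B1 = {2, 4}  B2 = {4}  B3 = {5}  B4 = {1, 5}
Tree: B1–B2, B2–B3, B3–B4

A tree decomposition must satisfy three properties: every vertex lies in some bag; for every edge, both endpoints lie together in some bag; and for every vertex, the bags containing it form a connected subtree. Here vertex 3 appears in no bag, so the decomposition is invalid.

No — vertex 3 appears in no bag.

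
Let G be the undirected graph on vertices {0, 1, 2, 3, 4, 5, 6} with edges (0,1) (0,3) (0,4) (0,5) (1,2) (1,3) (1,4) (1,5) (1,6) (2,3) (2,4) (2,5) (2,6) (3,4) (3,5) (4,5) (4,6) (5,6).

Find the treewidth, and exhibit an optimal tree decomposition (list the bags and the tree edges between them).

The largest bag has 5 vertices, giving width 4; this decomposition certifies tw(G) ≤ 4. For the lower bound, the 5 vertices {0, 1, 3, 4, 5} are pairwise adjacent, and any tree decomposition puts a clique entirely inside one bag — forcing width ≥ 4. Hence tw(G) = 4 exactly.

Treewidth 4.
Bags: B1 = {0, 1, 3, 4, 5}  B2 = {1, 2, 3, 4, 5}  B3 = {1, 2, 4, 5, 6}
Tree: B1–B2, B2–B3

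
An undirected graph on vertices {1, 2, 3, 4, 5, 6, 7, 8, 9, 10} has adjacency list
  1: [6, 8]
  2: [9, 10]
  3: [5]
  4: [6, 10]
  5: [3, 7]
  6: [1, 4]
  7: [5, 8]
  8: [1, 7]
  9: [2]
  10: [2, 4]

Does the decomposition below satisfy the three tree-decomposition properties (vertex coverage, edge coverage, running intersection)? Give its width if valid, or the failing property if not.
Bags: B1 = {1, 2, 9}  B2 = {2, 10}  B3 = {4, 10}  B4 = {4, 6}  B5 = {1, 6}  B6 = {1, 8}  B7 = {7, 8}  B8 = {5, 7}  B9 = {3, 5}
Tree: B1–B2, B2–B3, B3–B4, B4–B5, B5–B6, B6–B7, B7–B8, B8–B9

No — bags containing vertex 1 are not connected in the tree.

A tree decomposition must satisfy three properties: every vertex lies in some bag; for every edge, both endpoints lie together in some bag; and for every vertex, the bags containing it form a connected subtree. Here bags containing vertex 1 are not connected in the tree, so the decomposition is invalid.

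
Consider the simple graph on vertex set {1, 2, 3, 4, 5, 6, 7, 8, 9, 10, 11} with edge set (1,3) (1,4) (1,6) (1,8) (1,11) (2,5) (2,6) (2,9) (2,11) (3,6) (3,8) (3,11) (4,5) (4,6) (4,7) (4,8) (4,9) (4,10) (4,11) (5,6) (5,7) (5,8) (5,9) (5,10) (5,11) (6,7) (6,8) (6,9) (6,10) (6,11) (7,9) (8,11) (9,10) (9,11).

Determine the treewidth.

4

A width-4 tree decomposition is:
Bags: B1 = {4, 5, 6, 7, 9}  B2 = {4, 5, 6, 9, 11}  B3 = {4, 5, 6, 8, 11}  B4 = {1, 4, 6, 8, 11}  B5 = {4, 5, 6, 9, 10}  B6 = {2, 5, 6, 9, 11}  B7 = {1, 3, 6, 8, 11}
Tree: B1–B2, B2–B3, B3–B4, B2–B5, B2–B6, B4–B7
Every bag has size at most 5, so the width is 5 − 1 = 4 and tw(G) ≤ 4. Conversely, {2, 5, 6, 9, 11} is a clique of size 5, and the vertices of any clique must share a bag in every tree decomposition; so some bag has ≥ 5 vertices and tw(G) ≥ 4. Combining the bounds, tw(G) = 4.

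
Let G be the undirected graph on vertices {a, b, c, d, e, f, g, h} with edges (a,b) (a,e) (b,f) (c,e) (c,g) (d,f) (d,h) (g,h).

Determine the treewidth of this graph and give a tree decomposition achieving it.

Treewidth 2.
Bags: B1 = {a, b, e}  B2 = {b, c, e}  B3 = {b, c, g}  B4 = {b, g, h}  B5 = {b, d, h}  B6 = {b, d, f}
Tree: B1–B2, B2–B3, B3–B4, B4–B5, B5–B6

Every bag has size at most 3, so the width is 3 − 1 = 2 and tw(G) ≤ 2. Since b–a–e–c–g–h–d–f–b is a cycle in G, G is not acyclic. Forests are exactly the graphs of treewidth ≤ 1, so tw(G) ≥ 2. Combining the bounds, tw(G) = 2.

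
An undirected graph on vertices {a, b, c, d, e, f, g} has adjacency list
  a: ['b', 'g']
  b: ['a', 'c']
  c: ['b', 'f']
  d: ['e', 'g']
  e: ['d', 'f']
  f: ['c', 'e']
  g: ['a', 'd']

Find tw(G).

2

A width-2 tree decomposition is:
Bags: B1 = {d, e, g}  B2 = {e, f, g}  B3 = {c, f, g}  B4 = {b, c, g}  B5 = {a, b, g}
Tree: B1–B2, B2–B3, B3–B4, B4–B5
Each bag holds 3 vertices, so the decomposition has width 2, which upper-bounds the treewidth. The edges g–d–e–f–c–b–a–g form a cycle, so G is not a tree and its treewidth is at least 2. The upper and lower bounds meet at 2, so that is the treewidth.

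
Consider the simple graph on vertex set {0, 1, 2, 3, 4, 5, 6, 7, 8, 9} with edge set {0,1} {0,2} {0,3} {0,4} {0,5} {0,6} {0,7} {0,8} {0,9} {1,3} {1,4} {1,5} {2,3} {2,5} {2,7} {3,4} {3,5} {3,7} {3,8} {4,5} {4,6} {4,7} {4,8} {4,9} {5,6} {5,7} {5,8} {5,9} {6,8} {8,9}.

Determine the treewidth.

A width-4 tree decomposition is:
Bags: B1 = {0, 3, 4, 5, 7}  B2 = {0, 3, 4, 5, 8}  B3 = {0, 1, 3, 4, 5}  B4 = {0, 4, 5, 6, 8}  B5 = {0, 2, 3, 5, 7}  B6 = {0, 4, 5, 8, 9}
Tree: B1–B2, B2–B3, B2–B4, B1–B5, B2–B6
Each bag holds 5 vertices, so the decomposition has width 4, which upper-bounds the treewidth. For the lower bound, the 5 vertices {0, 2, 3, 5, 7} are pairwise adjacent, and any tree decomposition puts a clique entirely inside one bag — forcing width ≥ 4. Therefore the treewidth is 4.

4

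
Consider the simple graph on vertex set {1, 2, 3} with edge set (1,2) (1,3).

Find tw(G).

A width-1 tree decomposition is:
Bags: B1 = {1, 3}  B2 = {1, 2}
Tree: B1–B2
Each bag holds 2 vertices, so the decomposition has width 1, which upper-bounds the treewidth. Since G has at least one edge (e.g. 1–3), it is not an edgeless graph, so tw(G) ≥ 1. The upper and lower bounds meet at 1, so that is the treewidth.

1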